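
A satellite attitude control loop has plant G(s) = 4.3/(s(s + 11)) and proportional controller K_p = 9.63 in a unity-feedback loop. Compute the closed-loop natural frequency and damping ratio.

With unity feedback the closed-loop characteristic equation is s² + 11s + 9.63·4.3 = s² + 11s + 41.41 = 0.
Matching s² + 2ζω_n s + ω_n²: ω_n = √41.41 = 6.435 rad/s and 2ζω_n = 11, so ζ = 11/(2·6.435) = 0.855.

ω_n = 6.43 rad/s, ζ = 0.855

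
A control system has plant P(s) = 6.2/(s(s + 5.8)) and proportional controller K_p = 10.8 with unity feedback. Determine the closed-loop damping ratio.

With unity feedback the closed-loop characteristic equation is s² + 5.8s + 10.8·6.2 = s² + 5.8s + 66.96 = 0.
So ω_n² = 66.96 ⇒ ω_n = 8.183 rad/s, and ζ = 5.8/(2ω_n) = 0.354.

ζ = 0.354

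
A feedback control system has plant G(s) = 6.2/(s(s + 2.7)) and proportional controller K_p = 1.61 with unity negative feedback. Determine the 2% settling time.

Closed-loop characteristic equation: s² + 2.7s + 9.982 = 0, so ω_n = 3.159 rad/s and ζ = 2.7/(2·3.159) = 0.4273.
2% settling time T_s ≈ 4/(ζω_n) = 4/1.35 = 2.96 s.

T_s ≈ 2.96 s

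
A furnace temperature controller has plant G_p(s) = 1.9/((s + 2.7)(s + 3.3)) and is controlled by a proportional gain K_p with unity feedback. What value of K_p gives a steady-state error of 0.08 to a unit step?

For a type-0 loop with proportional control, e_ss = 1/(1 + K_p·G_p(0)).
G_p(0) = 0.2132. Require 1/(1 + K_p·0.2132) = 0.08, so 1 + 0.2132·K_p = 12.5.
K_p = (12.5 − 1)/0.2132 = 53.9.

K_p = 53.9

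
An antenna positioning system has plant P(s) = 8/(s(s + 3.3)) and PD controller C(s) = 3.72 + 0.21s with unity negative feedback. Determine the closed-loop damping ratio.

ζ = 0.456

Forward path: (3.72 + 0.21s)·8/(s(s+3.3)). The closed-loop characteristic equation is s² + (3.3 + 8·0.21)s + 8·3.72 = 0.
That is s² + 4.98s + 29.76 = 0, so ω_n = 5.455 rad/s and ζ = 4.98/(2·5.455) = 0.4564.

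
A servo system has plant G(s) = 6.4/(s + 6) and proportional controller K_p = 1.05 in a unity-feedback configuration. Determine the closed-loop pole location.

s = -12.72

Closed-loop transfer function: T(s) = K_p·G(s)/(1 + K_p·G(s)) = 6.72/(s + 6 + 6.72) = 6.72/(s + 12.72).
The closed-loop pole is at s = −12.72.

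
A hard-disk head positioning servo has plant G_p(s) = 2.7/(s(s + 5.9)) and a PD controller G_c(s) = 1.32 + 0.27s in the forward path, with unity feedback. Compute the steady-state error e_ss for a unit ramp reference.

1.66

The loop has one pole at the origin (type 1). Velocity error constant K_v = lim_{s→0} s·G_c(s)G_p(s) = 1.32·2.7/5.9 = 0.6041.
Steady-state error to a unit ramp: e_ss = 1/K_v = 1.66.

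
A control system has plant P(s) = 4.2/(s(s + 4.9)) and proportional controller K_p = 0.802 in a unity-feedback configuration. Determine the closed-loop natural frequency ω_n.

With unity feedback the closed-loop characteristic equation is s² + 4.9s + 0.802·4.2 = s² + 4.9s + 3.368 = 0.
So ω_n² = 3.368 ⇒ ω_n = 1.835 rad/s, and ζ = 4.9/(2ω_n) = 1.33.

ω_n = 1.84 rad/s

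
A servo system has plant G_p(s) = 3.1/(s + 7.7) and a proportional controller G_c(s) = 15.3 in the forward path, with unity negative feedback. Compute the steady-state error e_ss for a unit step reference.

The loop is type 0. Static position error constant K_pos = G_c(0)·G_p(0) = 15.3·0.4026 = 6.16.
Steady-state error to a unit step: e_ss = 1/(1+K_pos) = 1/7.16 = 0.14.

0.14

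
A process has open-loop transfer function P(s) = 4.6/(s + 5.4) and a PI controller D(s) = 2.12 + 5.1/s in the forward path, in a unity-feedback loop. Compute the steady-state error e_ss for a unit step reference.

The open loop D(s)P(s) has a pole at the origin (type 1), so the static position error constant is infinite and e_ss = 1/(1+∞) = 0.

0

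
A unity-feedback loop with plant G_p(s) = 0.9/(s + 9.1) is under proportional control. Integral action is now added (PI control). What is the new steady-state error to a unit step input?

0

Adding integral action puts a pole at s = 0 in the forward path, raising the system type to 1; a type-1 loop has zero steady-state error to a step.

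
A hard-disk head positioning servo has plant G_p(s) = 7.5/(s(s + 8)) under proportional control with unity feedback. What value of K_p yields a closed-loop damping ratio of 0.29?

Closed-loop characteristic equation: s² + 8s + K_p·7.5 = 0.
So ω_n = √(7.5K_p) and 2ζω_n = 8, giving ζ = 8/(2√(7.5K_p)).
Setting ζ = 0.29: √(7.5K_p) = 8/(2·0.29) = 13.79, so K_p = 190.2/7.5 = 25.4.

K_p = 25.4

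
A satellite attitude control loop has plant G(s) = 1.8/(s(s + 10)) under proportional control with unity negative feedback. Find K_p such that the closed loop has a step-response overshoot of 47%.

K_p = 254

From %OS = 100·exp(−πζ/√(1−ζ²)) = 47%, ζ = −ln(0.47)/√(π²+ln²(0.47)) = 0.2337.
Characteristic equation s² + 10s + 1.8K_p = 0 gives ζ = 10/(2√(1.8K_p)).
Setting ζ = 0.2337: √(1.8K_p) = 10/(2·0.2337) = 21.4, so K_p = 457.8/1.8 = 254.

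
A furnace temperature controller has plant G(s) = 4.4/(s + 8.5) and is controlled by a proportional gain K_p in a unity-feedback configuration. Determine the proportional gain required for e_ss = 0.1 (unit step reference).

K_p = 17.4

Steady-state error for a unit step on this type-0 loop is 1/(1 + K_p·G(0)).
G(0) = 0.5176. Require 1/(1 + K_p·0.5176) = 0.1, so 1 + 0.5176·K_p = 10.
K_p = (10 − 1)/0.5176 = 17.4.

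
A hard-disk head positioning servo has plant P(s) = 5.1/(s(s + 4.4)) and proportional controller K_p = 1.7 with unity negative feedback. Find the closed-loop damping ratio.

ζ = 0.747

With unity feedback the closed-loop characteristic equation is s² + 4.4s + 1.7·5.1 = s² + 4.4s + 8.67 = 0.
Matching s² + 2ζω_n s + ω_n²: ω_n = √8.67 = 2.944 rad/s and 2ζω_n = 4.4, so ζ = 4.4/(2·2.944) = 0.747.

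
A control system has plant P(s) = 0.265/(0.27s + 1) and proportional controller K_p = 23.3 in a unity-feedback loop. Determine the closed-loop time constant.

Closed loop: T(s) = K_p·P/(1+K_p·P) = 6.175/(0.27s + 1 + 6.175), with pole at s = −(1 + 6.175)/0.27 = −26.57.
Closed-loop time constant τ = 1/26.57 = 0.0376 s.

τ = 0.0376 s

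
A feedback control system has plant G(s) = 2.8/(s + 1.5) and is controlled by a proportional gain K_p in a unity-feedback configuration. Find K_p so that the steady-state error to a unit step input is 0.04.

The loop is type 0, so e_ss(step) = 1/(1 + K_pos) with K_pos = K_p·G(0).
G(0) = 1.867. Require 1/(1 + K_p·1.867) = 0.04, so 1 + 1.867·K_p = 25.
K_p = (25 − 1)/1.867 = 12.9.

K_p = 12.9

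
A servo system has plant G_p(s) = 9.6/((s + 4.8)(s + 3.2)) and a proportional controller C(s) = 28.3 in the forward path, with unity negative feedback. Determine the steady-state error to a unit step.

The loop is type 0. Static position error constant K_pos = C(0)·G_p(0) = 28.3·0.625 = 17.69.
Steady-state error to a unit step: e_ss = 1/(1+K_pos) = 1/18.69 = 0.0535.

0.0535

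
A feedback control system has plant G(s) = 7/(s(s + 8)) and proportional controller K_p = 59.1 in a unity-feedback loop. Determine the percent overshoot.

The closed-loop denominator s² + 8s + 413.7 gives ω_n = √413.7 = 20.34 and ζ = 8/(2ω_n) = 0.1967.
%OS = 100·exp(−πζ/√(1−ζ²)) = 100·exp(−π·0.1967/√0.9613) = 53.3%.

53.3%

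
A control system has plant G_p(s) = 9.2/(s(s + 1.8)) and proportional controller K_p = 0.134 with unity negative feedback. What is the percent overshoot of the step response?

Closed-loop characteristic equation: s² + 1.8s + 1.233 = 0, so ω_n = 1.11 rad/s and ζ = 1.8/(2·1.11) = 0.8106.
%OS = 100·exp(−πζ/√(1−ζ²)) = 100·exp(−π·0.8106/√0.343) = 1.29%.

1.29%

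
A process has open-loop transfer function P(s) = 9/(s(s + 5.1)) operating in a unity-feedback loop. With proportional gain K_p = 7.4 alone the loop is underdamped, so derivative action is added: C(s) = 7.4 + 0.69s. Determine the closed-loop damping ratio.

Forward path: (7.4 + 0.69s)·9/(s(s+5.1)). The closed-loop characteristic equation is s² + (5.1 + 9·0.69)s + 9·7.4 = 0.
That is s² + 11.31s + 66.6 = 0, so ω_n = 8.161 rad/s and ζ = 11.31/(2·8.161) = 0.6929.

ζ = 0.693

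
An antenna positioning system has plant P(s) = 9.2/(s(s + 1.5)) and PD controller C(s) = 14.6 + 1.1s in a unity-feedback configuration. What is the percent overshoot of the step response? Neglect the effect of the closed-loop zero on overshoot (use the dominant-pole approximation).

Forward path: (14.6 + 1.1s)·9.2/(s(s+1.5)). The closed-loop characteristic equation is s² + (1.5 + 9.2·1.1)s + 9.2·14.6 = 0.
That is s² + 11.62s + 134.3 = 0, so ω_n = 11.59 rad/s and ζ = 11.62/(2·11.59) = 0.5013.
%OS = 100·exp(−πζ/√(1−ζ²)) = 16.2%.

16.2%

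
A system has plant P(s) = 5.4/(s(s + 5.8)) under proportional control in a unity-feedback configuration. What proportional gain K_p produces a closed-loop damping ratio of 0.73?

Closed-loop characteristic equation: s² + 5.8s + K_p·5.4 = 0.
So ω_n = √(5.4K_p) and 2ζω_n = 5.8, giving ζ = 5.8/(2√(5.4K_p)).
Setting ζ = 0.73: √(5.4K_p) = 5.8/(2·0.73) = 3.973, so K_p = 15.78/5.4 = 2.92.

K_p = 2.92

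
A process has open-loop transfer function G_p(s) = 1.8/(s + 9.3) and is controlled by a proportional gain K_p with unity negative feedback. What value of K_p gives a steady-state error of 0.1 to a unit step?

K_p = 46.5

Steady-state error for a unit step on this type-0 loop is 1/(1 + K_p·G_p(0)).
G_p(0) = 0.1935. Require 1/(1 + K_p·0.1935) = 0.1, so 1 + 0.1935·K_p = 10.
K_p = (10 − 1)/0.1935 = 46.5.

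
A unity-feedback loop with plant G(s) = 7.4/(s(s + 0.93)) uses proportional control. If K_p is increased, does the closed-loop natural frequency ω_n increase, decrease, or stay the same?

ω_n = √(7.4·K_p), which grows with K_p.

increase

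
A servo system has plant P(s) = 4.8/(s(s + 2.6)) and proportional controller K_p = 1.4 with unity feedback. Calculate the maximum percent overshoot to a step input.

From 1 + K_pP(s) = 0: s² + 2.6s + 6.72 = 0 ⇒ ω_n = 2.592, ζ = 0.5015.
%OS = 100·exp(−πζ/√(1−ζ²)) = 100·exp(−π·0.5015/√0.7485) = 16.2%.

16.2%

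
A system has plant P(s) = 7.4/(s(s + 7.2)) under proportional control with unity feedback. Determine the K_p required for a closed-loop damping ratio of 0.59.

Closed-loop characteristic equation: s² + 7.2s + K_p·7.4 = 0.
So ω_n = √(7.4K_p) and 2ζω_n = 7.2, giving ζ = 7.2/(2√(7.4K_p)).
Setting ζ = 0.59: √(7.4K_p) = 7.2/(2·0.59) = 6.102, so K_p = 37.23/7.4 = 5.03.

K_p = 5.03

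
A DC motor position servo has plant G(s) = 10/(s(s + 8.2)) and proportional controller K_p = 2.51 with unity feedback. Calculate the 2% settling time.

The closed-loop denominator s² + 8.2s + 25.1 gives ω_n = √25.1 = 5.01 and ζ = 8.2/(2ω_n) = 0.8184.
2% settling time T_s ≈ 4/(ζω_n) = 4/4.1 = 0.976 s.

T_s ≈ 0.976 s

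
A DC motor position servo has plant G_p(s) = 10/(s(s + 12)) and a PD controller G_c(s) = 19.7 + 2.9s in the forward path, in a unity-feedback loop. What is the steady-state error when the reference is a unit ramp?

0.0609

The loop has one pole at the origin (type 1). Velocity error constant K_v = lim_{s→0} s·G_c(s)G_p(s) = 19.7·10/12 = 16.42.
Steady-state error to a unit ramp: e_ss = 1/K_v = 0.0609.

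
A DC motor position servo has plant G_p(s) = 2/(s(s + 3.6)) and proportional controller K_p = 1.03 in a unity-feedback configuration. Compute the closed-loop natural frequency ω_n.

With unity feedback the closed-loop characteristic equation is s² + 3.6s + 1.03·2 = s² + 3.6s + 2.06 = 0.
Matching s² + 2ζω_n s + ω_n²: ω_n = √2.06 = 1.435 rad/s and 2ζω_n = 3.6, so ζ = 3.6/(2·1.435) = 1.25.

ω_n = 1.44 rad/s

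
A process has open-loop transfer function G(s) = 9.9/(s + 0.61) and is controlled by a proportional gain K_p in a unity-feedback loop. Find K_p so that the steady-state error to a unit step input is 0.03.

The loop is type 0, so e_ss(step) = 1/(1 + K_pos) with K_pos = K_p·G(0).
G(0) = 16.23. Require 1/(1 + K_p·16.23) = 0.03, so 1 + 16.23·K_p = 33.33.
K_p = (33.33 − 1)/16.23 = 1.99.

K_p = 1.99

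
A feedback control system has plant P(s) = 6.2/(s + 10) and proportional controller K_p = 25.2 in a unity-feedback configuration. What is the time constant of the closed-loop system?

τ = 0.00602 s

Closed-loop transfer function: T(s) = K_p·P(s)/(1 + K_p·P(s)) = 156.2/(s + 10 + 156.2) = 156.2/(s + 166.2).
Time constant τ = 1/166.2 = 0.00602 s.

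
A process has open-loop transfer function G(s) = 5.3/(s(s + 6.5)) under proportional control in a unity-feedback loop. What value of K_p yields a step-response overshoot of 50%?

K_p = 42.9

From %OS = 100·exp(−πζ/√(1−ζ²)) = 50%, ζ = −ln(0.5)/√(π²+ln²(0.5)) = 0.2155.
Characteristic equation s² + 6.5s + 5.3K_p = 0 gives ζ = 6.5/(2√(5.3K_p)).
Setting ζ = 0.2155: √(5.3K_p) = 6.5/(2·0.2155) = 15.08, so K_p = 227.5/5.3 = 42.9.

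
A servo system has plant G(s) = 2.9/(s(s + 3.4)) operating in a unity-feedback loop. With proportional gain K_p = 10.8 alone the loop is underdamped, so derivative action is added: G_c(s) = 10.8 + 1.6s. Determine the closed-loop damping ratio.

Forward path: (10.8 + 1.6s)·2.9/(s(s+3.4)). The closed-loop characteristic equation is s² + (3.4 + 2.9·1.6)s + 2.9·10.8 = 0.
That is s² + 8.04s + 31.32 = 0, so ω_n = 5.596 rad/s and ζ = 8.04/(2·5.596) = 0.7183.

ζ = 0.718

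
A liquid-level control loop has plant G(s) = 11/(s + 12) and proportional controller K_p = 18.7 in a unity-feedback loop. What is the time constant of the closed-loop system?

τ = 0.00459 s

Closed-loop transfer function: T(s) = K_p·G(s)/(1 + K_p·G(s)) = 205.7/(s + 12 + 205.7) = 205.7/(s + 217.7).
Time constant τ = 1/217.7 = 0.00459 s.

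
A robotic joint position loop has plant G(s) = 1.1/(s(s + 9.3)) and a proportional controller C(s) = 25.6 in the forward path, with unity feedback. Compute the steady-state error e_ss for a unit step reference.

0

The open loop C(s)G(s) has a pole at the origin (type 1), so the static position error constant is infinite and e_ss = 1/(1+∞) = 0.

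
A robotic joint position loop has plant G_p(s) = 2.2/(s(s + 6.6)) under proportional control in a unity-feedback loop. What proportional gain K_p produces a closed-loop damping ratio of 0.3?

K_p = 55

Closed-loop characteristic equation: s² + 6.6s + K_p·2.2 = 0.
So ω_n = √(2.2K_p) and 2ζω_n = 6.6, giving ζ = 6.6/(2√(2.2K_p)).
Setting ζ = 0.3: √(2.2K_p) = 6.6/(2·0.3) = 11, so K_p = 121/2.2 = 55.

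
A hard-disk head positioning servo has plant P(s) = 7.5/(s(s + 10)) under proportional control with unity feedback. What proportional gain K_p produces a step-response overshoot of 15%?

K_p = 12.5

From %OS = 100·exp(−πζ/√(1−ζ²)) = 15%, ζ = −ln(0.15)/√(π²+ln²(0.15)) = 0.5169.
Characteristic equation s² + 10s + 7.5K_p = 0 gives ζ = 10/(2√(7.5K_p)).
Setting ζ = 0.5169: √(7.5K_p) = 10/(2·0.5169) = 9.672, so K_p = 93.56/7.5 = 12.5.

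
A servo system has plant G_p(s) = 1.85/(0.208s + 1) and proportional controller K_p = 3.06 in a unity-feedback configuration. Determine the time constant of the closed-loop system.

Closed loop: T(s) = K_p·G_p/(1+K_p·G_p) = 5.661/(0.208s + 1 + 5.661), with pole at s = −(1 + 5.661)/0.208 = −32.02.
Closed-loop time constant τ = 1/32.02 = 0.0312 s.

τ = 0.0312 s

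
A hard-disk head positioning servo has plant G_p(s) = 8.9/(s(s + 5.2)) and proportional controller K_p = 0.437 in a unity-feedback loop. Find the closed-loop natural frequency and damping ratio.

1 + K_p·G_p(s) = 0 gives s² + 5.2s + 3.889 = 0.
So ω_n² = 3.889 ⇒ ω_n = 1.972 rad/s, and ζ = 5.2/(2ω_n) = 1.32.

ω_n = 1.97 rad/s, ζ = 1.32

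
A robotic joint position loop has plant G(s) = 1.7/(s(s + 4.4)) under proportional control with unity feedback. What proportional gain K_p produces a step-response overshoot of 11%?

K_p = 8.61

From %OS = 100·exp(−πζ/√(1−ζ²)) = 11%, ζ = −ln(0.11)/√(π²+ln²(0.11)) = 0.5749.
Characteristic equation s² + 4.4s + 1.7K_p = 0 gives ζ = 4.4/(2√(1.7K_p)).
Setting ζ = 0.5749: √(1.7K_p) = 4.4/(2·0.5749) = 3.827, so K_p = 14.64/1.7 = 8.61.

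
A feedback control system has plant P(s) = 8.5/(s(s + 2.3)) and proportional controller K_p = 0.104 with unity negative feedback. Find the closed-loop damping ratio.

1 + K_p·P(s) = 0 gives s² + 2.3s + 0.884 = 0.
Matching s² + 2ζω_n s + ω_n²: ω_n = √0.884 = 0.9402 rad/s and 2ζω_n = 2.3, so ζ = 2.3/(2·0.9402) = 1.22.

ζ = 1.22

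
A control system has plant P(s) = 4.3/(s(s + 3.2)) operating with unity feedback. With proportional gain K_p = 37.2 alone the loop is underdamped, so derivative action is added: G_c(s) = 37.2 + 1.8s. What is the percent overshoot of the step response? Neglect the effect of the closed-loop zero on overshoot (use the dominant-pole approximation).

22.2%

Forward path: (37.2 + 1.8s)·4.3/(s(s+3.2)). The closed-loop characteristic equation is s² + (3.2 + 4.3·1.8)s + 4.3·37.2 = 0.
That is s² + 10.94s + 160 = 0, so ω_n = 12.65 rad/s and ζ = 10.94/(2·12.65) = 0.4325.
%OS = 100·exp(−πζ/√(1−ζ²)) = 22.2%.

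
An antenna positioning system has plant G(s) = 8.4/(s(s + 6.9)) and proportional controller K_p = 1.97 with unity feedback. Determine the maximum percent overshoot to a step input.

0.655%

From 1 + K_pG(s) = 0: s² + 6.9s + 16.55 = 0 ⇒ ω_n = 4.068, ζ = 0.8481.
%OS = 100·exp(−πζ/√(1−ζ²)) = 100·exp(−π·0.8481/√0.2807) = 0.655%.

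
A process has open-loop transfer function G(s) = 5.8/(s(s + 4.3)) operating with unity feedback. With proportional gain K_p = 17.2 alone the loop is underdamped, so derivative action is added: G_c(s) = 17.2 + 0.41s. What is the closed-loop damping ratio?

ζ = 0.334

Forward path: (17.2 + 0.41s)·5.8/(s(s+4.3)). The closed-loop characteristic equation is s² + (4.3 + 5.8·0.41)s + 5.8·17.2 = 0.
That is s² + 6.678s + 99.76 = 0, so ω_n = 9.988 rad/s and ζ = 6.678/(2·9.988) = 0.3343.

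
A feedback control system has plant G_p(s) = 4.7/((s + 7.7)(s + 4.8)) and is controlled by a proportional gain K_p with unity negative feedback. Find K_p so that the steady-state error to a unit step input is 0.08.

For a type-0 loop with proportional control, e_ss = 1/(1 + K_p·G_p(0)).
G_p(0) = 0.1272. Require 1/(1 + K_p·0.1272) = 0.08, so 1 + 0.1272·K_p = 12.5.
K_p = (12.5 − 1)/0.1272 = 90.4.

K_p = 90.4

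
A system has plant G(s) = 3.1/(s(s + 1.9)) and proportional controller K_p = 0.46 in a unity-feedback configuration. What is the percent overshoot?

1.62%

The closed-loop denominator s² + 1.9s + 1.426 gives ω_n = √1.426 = 1.194 and ζ = 1.9/(2ω_n) = 0.7955.
%OS = 100·exp(−πζ/√(1−ζ²)) = 100·exp(−π·0.7955/√0.3671) = 1.62%.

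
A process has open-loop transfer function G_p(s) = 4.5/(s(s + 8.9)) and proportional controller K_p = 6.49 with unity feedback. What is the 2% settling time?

The closed-loop denominator s² + 8.9s + 29.21 gives ω_n = √29.21 = 5.404 and ζ = 8.9/(2ω_n) = 0.8234.
2% settling time T_s ≈ 4/(ζω_n) = 4/4.45 = 0.899 s.

T_s ≈ 0.899 s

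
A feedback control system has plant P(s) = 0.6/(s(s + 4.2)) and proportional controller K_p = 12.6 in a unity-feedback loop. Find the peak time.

T_p = 1.77 s

Closed-loop characteristic equation: s² + 4.2s + 7.56 = 0, so ω_n = 2.75 rad/s and ζ = 4.2/(2·2.75) = 0.7638.
Damped frequency ω_d = ω_n√(1−ζ²) = 1.775 rad/s, so peak time T_p = π/ω_d = 1.77 s.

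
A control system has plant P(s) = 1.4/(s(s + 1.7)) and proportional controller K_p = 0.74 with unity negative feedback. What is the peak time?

T_p = 5.61 s

From 1 + K_pP(s) = 0: s² + 1.7s + 1.036 = 0 ⇒ ω_n = 1.018, ζ = 0.8351.
Damped frequency ω_d = ω_n√(1−ζ²) = 0.5599 rad/s, so peak time T_p = π/ω_d = 5.61 s.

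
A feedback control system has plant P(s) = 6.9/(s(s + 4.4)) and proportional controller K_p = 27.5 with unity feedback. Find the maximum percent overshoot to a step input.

The closed-loop denominator s² + 4.4s + 189.8 gives ω_n = √189.8 = 13.77 and ζ = 4.4/(2ω_n) = 0.1597.
%OS = 100·exp(−πζ/√(1−ζ²)) = 100·exp(−π·0.1597/√0.9745) = 60.2%.

60.2%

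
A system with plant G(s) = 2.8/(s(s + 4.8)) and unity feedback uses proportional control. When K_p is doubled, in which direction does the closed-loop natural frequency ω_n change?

increase

ω_n = √(2.8·K_p), which grows with K_p.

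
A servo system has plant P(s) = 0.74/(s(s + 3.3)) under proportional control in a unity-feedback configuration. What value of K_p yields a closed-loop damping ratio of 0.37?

K_p = 26.9

Closed-loop characteristic equation: s² + 3.3s + K_p·0.74 = 0.
So ω_n = √(0.74K_p) and 2ζω_n = 3.3, giving ζ = 3.3/(2√(0.74K_p)).
Setting ζ = 0.37: √(0.74K_p) = 3.3/(2·0.37) = 4.459, so K_p = 19.89/0.74 = 26.9.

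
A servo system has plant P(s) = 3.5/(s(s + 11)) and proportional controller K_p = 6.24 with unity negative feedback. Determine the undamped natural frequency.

1 + K_p·P(s) = 0 gives s² + 11s + 21.84 = 0.
Matching s² + 2ζω_n s + ω_n²: ω_n = √21.84 = 4.673 rad/s and 2ζω_n = 11, so ζ = 11/(2·4.673) = 1.18.

ω_n = 4.67 rad/s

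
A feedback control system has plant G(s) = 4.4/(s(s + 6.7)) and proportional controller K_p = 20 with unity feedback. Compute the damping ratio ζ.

ζ = 0.357

The closed-loop denominator is s(s+6.7) + 20·4.4 = s² + 6.7s + 88.
Matching s² + 2ζω_n s + ω_n²: ω_n = √88 = 9.381 rad/s and 2ζω_n = 6.7, so ζ = 6.7/(2·9.381) = 0.357.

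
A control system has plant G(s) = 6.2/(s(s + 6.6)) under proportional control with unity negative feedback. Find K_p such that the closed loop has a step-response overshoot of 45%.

From %OS = 100·exp(−πζ/√(1−ζ²)) = 45%, ζ = −ln(0.45)/√(π²+ln²(0.45)) = 0.2463.
Characteristic equation s² + 6.6s + 6.2K_p = 0 gives ζ = 6.6/(2√(6.2K_p)).
Setting ζ = 0.2463: √(6.2K_p) = 6.6/(2·0.2463) = 13.4, so K_p = 179.5/6.2 = 28.9.

K_p = 28.9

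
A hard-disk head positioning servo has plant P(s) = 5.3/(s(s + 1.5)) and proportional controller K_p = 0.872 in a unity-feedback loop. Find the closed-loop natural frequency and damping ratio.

ω_n = 2.15 rad/s, ζ = 0.349

The closed-loop denominator is s(s+1.5) + 0.872·5.3 = s² + 1.5s + 4.622.
Matching s² + 2ζω_n s + ω_n²: ω_n = √4.622 = 2.15 rad/s and 2ζω_n = 1.5, so ζ = 1.5/(2·2.15) = 0.349.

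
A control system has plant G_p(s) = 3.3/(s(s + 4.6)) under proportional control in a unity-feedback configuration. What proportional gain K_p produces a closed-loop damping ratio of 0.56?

Closed-loop characteristic equation: s² + 4.6s + K_p·3.3 = 0.
So ω_n = √(3.3K_p) and 2ζω_n = 4.6, giving ζ = 4.6/(2√(3.3K_p)).
Setting ζ = 0.56: √(3.3K_p) = 4.6/(2·0.56) = 4.107, so K_p = 16.87/3.3 = 5.11.

K_p = 5.11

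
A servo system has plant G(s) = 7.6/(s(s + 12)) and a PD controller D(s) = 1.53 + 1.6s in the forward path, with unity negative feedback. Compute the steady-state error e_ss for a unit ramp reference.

1.03

The loop has one pole at the origin (type 1). Velocity error constant K_v = lim_{s→0} s·D(s)G(s) = 1.53·7.6/12 = 0.969.
Steady-state error to a unit ramp: e_ss = 1/K_v = 1.03.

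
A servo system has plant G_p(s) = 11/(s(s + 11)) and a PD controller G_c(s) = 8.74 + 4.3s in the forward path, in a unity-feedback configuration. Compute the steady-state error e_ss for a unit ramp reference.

0.114

The loop has one pole at the origin (type 1). Velocity error constant K_v = lim_{s→0} s·G_c(s)G_p(s) = 8.74·11/11 = 8.74.
Steady-state error to a unit ramp: e_ss = 1/K_v = 0.114.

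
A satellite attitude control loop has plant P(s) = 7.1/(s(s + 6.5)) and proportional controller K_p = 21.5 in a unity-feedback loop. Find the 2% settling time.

T_s ≈ 1.23 s

Closed-loop characteristic equation: s² + 6.5s + 152.7 = 0, so ω_n = 12.36 rad/s and ζ = 6.5/(2·12.36) = 0.263.
2% settling time T_s ≈ 4/(ζω_n) = 4/3.25 = 1.23 s.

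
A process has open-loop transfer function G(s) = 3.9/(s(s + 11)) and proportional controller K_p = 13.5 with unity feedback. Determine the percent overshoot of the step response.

2.6%

The closed-loop denominator s² + 11s + 52.65 gives ω_n = √52.65 = 7.256 and ζ = 11/(2ω_n) = 0.758.
%OS = 100·exp(−πζ/√(1−ζ²)) = 100·exp(−π·0.758/√0.4255) = 2.6%.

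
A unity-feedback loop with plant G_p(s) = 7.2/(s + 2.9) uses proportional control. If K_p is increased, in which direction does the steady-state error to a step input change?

decrease

The position error constant K_pos = K_p·G_p(0) grows with K_p, and e_ss = 1/(1+K_pos) falls.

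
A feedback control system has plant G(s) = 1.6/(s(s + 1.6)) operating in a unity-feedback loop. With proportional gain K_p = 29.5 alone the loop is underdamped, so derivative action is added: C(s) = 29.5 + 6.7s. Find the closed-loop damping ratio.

Forward path: (29.5 + 6.7s)·1.6/(s(s+1.6)). The closed-loop characteristic equation is s² + (1.6 + 1.6·6.7)s + 1.6·29.5 = 0.
That is s² + 12.32s + 47.2 = 0, so ω_n = 6.87 rad/s and ζ = 12.32/(2·6.87) = 0.8966.

ζ = 0.897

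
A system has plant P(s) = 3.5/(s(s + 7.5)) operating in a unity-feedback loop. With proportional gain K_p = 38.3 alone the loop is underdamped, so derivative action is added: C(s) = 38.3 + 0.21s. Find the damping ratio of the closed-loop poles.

ζ = 0.356

Forward path: (38.3 + 0.21s)·3.5/(s(s+7.5)). The closed-loop characteristic equation is s² + (7.5 + 3.5·0.21)s + 3.5·38.3 = 0.
That is s² + 8.235s + 134 = 0, so ω_n = 11.58 rad/s and ζ = 8.235/(2·11.58) = 0.3556.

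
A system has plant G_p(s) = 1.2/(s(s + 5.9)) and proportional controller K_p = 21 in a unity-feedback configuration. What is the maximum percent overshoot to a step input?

The closed-loop denominator s² + 5.9s + 25.2 gives ω_n = √25.2 = 5.02 and ζ = 5.9/(2ω_n) = 0.5877.
%OS = 100·exp(−πζ/√(1−ζ²)) = 100·exp(−π·0.5877/√0.6547) = 10.2%.

10.2%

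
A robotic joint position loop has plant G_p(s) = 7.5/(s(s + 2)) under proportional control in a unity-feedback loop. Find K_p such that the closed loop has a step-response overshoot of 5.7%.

From %OS = 100·exp(−πζ/√(1−ζ²)) = 5.7%, ζ = −ln(0.057)/√(π²+ln²(0.057)) = 0.6738.
Characteristic equation s² + 2s + 7.5K_p = 0 gives ζ = 2/(2√(7.5K_p)).
Setting ζ = 0.6738: √(7.5K_p) = 2/(2·0.6738) = 1.484, so K_p = 2.203/7.5 = 0.294.

K_p = 0.294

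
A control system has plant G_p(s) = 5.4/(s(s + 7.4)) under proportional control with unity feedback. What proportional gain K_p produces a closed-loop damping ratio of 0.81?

K_p = 3.86

Closed-loop characteristic equation: s² + 7.4s + K_p·5.4 = 0.
So ω_n = √(5.4K_p) and 2ζω_n = 7.4, giving ζ = 7.4/(2√(5.4K_p)).
Setting ζ = 0.81: √(5.4K_p) = 7.4/(2·0.81) = 4.568, so K_p = 20.87/5.4 = 3.86.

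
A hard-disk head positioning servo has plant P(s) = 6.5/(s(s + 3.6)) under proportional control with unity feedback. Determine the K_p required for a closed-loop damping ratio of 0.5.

K_p = 1.99

Closed-loop characteristic equation: s² + 3.6s + K_p·6.5 = 0.
So ω_n = √(6.5K_p) and 2ζω_n = 3.6, giving ζ = 3.6/(2√(6.5K_p)).
Setting ζ = 0.5: √(6.5K_p) = 3.6/(2·0.5) = 3.6, so K_p = 12.96/6.5 = 1.99.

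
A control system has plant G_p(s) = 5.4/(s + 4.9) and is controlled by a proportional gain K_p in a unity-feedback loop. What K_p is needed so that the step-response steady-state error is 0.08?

K_p = 10.4

For a type-0 loop with proportional control, e_ss = 1/(1 + K_p·G_p(0)).
G_p(0) = 1.102. Require 1/(1 + K_p·1.102) = 0.08, so 1 + 1.102·K_p = 12.5.
K_p = (12.5 − 1)/1.102 = 10.4.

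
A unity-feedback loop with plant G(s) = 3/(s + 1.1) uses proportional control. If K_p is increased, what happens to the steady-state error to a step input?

decrease

The position error constant K_pos = K_p·G(0) grows with K_p, and e_ss = 1/(1+K_pos) falls.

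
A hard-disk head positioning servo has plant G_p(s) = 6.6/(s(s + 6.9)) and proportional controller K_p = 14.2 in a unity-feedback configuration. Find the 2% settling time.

The closed-loop denominator s² + 6.9s + 93.72 gives ω_n = √93.72 = 9.681 and ζ = 6.9/(2ω_n) = 0.3564.
2% settling time T_s ≈ 4/(ζω_n) = 4/3.45 = 1.16 s.

T_s ≈ 1.16 s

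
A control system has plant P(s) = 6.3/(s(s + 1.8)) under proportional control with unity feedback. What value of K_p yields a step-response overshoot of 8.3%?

From %OS = 100·exp(−πζ/√(1−ζ²)) = 8.3%, ζ = −ln(0.083)/√(π²+ln²(0.083)) = 0.621.
Characteristic equation s² + 1.8s + 6.3K_p = 0 gives ζ = 1.8/(2√(6.3K_p)).
Setting ζ = 0.621: √(6.3K_p) = 1.8/(2·0.621) = 1.449, so K_p = 2.101/6.3 = 0.333.

K_p = 0.333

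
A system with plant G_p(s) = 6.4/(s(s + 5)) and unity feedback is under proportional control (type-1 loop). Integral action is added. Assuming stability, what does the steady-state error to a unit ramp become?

0

The integrator raises the loop to type 2, so K_v → ∞ and e_ss to a ramp is zero.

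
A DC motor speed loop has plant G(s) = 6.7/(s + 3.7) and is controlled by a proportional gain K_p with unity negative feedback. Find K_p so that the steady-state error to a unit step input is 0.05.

The loop is type 0, so e_ss(step) = 1/(1 + K_pos) with K_pos = K_p·G(0).
G(0) = 1.811. Require 1/(1 + K_p·1.811) = 0.05, so 1 + 1.811·K_p = 20.
K_p = (20 − 1)/1.811 = 10.5.

K_p = 10.5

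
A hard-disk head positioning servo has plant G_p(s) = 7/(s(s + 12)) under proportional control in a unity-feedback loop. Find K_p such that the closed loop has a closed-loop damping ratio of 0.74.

Closed-loop characteristic equation: s² + 12s + K_p·7 = 0.
So ω_n = √(7K_p) and 2ζω_n = 12, giving ζ = 12/(2√(7K_p)).
Setting ζ = 0.74: √(7K_p) = 12/(2·0.74) = 8.108, so K_p = 65.74/7 = 9.39.

K_p = 9.39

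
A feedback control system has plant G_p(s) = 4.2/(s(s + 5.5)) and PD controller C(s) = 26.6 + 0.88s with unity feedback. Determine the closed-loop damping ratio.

ζ = 0.435

Forward path: (26.6 + 0.88s)·4.2/(s(s+5.5)). The closed-loop characteristic equation is s² + (5.5 + 4.2·0.88)s + 4.2·26.6 = 0.
That is s² + 9.196s + 111.7 = 0, so ω_n = 10.57 rad/s and ζ = 9.196/(2·10.57) = 0.435.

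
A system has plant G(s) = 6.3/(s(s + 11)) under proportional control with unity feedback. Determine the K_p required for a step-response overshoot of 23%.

K_p = 26.7

From %OS = 100·exp(−πζ/√(1−ζ²)) = 23%, ζ = −ln(0.23)/√(π²+ln²(0.23)) = 0.4237.
Characteristic equation s² + 11s + 6.3K_p = 0 gives ζ = 11/(2√(6.3K_p)).
Setting ζ = 0.4237: √(6.3K_p) = 11/(2·0.4237) = 12.98, so K_p = 168.5/6.3 = 26.7.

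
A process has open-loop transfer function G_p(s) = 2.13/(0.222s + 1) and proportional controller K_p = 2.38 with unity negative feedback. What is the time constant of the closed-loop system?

Closed loop: T(s) = K_p·G_p/(1+K_p·G_p) = 5.069/(0.222s + 1 + 5.069), with pole at s = −(1 + 5.069)/0.222 = −27.34.
Closed-loop time constant τ = 1/27.34 = 0.0366 s.

τ = 0.0366 s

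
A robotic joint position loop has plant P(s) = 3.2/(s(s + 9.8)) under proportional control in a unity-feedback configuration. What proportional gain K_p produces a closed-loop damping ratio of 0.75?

K_p = 13.3

Closed-loop characteristic equation: s² + 9.8s + K_p·3.2 = 0.
So ω_n = √(3.2K_p) and 2ζω_n = 9.8, giving ζ = 9.8/(2√(3.2K_p)).
Setting ζ = 0.75: √(3.2K_p) = 9.8/(2·0.75) = 6.533, so K_p = 42.68/3.2 = 13.3.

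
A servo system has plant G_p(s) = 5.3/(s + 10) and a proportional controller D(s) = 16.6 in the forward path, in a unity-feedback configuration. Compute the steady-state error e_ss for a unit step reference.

0.102

The loop is type 0. Static position error constant K_pos = D(0)·G_p(0) = 16.6·0.53 = 8.798.
Steady-state error to a unit step: e_ss = 1/(1+K_pos) = 1/9.798 = 0.102.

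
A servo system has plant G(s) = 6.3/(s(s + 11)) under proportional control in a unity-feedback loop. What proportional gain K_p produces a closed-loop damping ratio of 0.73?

Closed-loop characteristic equation: s² + 11s + K_p·6.3 = 0.
So ω_n = √(6.3K_p) and 2ζω_n = 11, giving ζ = 11/(2√(6.3K_p)).
Setting ζ = 0.73: √(6.3K_p) = 11/(2·0.73) = 7.534, so K_p = 56.76/6.3 = 9.01.

K_p = 9.01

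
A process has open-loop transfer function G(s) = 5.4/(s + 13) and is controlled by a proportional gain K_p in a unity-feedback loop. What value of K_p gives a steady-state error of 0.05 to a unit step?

The loop is type 0, so e_ss(step) = 1/(1 + K_pos) with K_pos = K_p·G(0).
G(0) = 0.4154. Require 1/(1 + K_p·0.4154) = 0.05, so 1 + 0.4154·K_p = 20.
K_p = (20 − 1)/0.4154 = 45.7.

K_p = 45.7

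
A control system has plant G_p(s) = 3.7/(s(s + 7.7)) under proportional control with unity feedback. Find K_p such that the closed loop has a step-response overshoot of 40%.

From %OS = 100·exp(−πζ/√(1−ζ²)) = 40%, ζ = −ln(0.4)/√(π²+ln²(0.4)) = 0.28.
Characteristic equation s² + 7.7s + 3.7K_p = 0 gives ζ = 7.7/(2√(3.7K_p)).
Setting ζ = 0.28: √(3.7K_p) = 7.7/(2·0.28) = 13.75, so K_p = 189.1/3.7 = 51.1.

K_p = 51.1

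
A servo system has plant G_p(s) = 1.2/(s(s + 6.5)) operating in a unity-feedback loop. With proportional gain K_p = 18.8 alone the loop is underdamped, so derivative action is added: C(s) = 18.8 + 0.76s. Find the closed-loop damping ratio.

Forward path: (18.8 + 0.76s)·1.2/(s(s+6.5)). The closed-loop characteristic equation is s² + (6.5 + 1.2·0.76)s + 1.2·18.8 = 0.
That is s² + 7.412s + 22.56 = 0, so ω_n = 4.75 rad/s and ζ = 7.412/(2·4.75) = 0.7803.

ζ = 0.78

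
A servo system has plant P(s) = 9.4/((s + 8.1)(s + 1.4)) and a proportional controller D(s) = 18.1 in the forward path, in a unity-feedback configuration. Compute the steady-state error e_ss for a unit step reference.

The loop is type 0. Static position error constant K_pos = D(0)·P(0) = 18.1·0.8289 = 15.
Steady-state error to a unit step: e_ss = 1/(1+K_pos) = 1/16 = 0.0625.

0.0625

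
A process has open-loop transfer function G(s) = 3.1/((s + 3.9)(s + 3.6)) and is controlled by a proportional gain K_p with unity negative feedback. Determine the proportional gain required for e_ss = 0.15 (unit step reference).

Steady-state error for a unit step on this type-0 loop is 1/(1 + K_p·G(0)).
G(0) = 0.2208. Require 1/(1 + K_p·0.2208) = 0.15, so 1 + 0.2208·K_p = 6.667.
K_p = (6.667 − 1)/0.2208 = 25.7.

K_p = 25.7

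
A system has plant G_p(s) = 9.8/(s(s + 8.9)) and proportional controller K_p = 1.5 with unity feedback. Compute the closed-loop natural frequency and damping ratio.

ω_n = 3.83 rad/s, ζ = 1.16

The closed-loop denominator is s(s+8.9) + 1.5·9.8 = s² + 8.9s + 14.7.
Matching s² + 2ζω_n s + ω_n²: ω_n = √14.7 = 3.834 rad/s and 2ζω_n = 8.9, so ζ = 8.9/(2·3.834) = 1.16.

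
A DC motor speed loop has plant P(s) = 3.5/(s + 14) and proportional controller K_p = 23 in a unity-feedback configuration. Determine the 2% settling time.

Closed-loop transfer function: T(s) = K_p·P(s)/(1 + K_p·P(s)) = 80.5/(s + 14 + 80.5) = 80.5/(s + 94.5).
Time constant τ = 1/94.5 = 0.01058 s, so the 2% settling time is about 4τ = 0.0423 s.

T_s ≈ 0.0423 s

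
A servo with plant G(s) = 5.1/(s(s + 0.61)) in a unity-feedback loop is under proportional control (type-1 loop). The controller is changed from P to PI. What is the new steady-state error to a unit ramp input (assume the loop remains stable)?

The integrator raises the loop to type 2, so K_v → ∞ and e_ss to a ramp is zero.

0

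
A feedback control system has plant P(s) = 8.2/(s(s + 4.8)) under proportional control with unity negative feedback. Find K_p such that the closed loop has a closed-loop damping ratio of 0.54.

Closed-loop characteristic equation: s² + 4.8s + K_p·8.2 = 0.
So ω_n = √(8.2K_p) and 2ζω_n = 4.8, giving ζ = 4.8/(2√(8.2K_p)).
Setting ζ = 0.54: √(8.2K_p) = 4.8/(2·0.54) = 4.444, so K_p = 19.75/8.2 = 2.41.

K_p = 2.41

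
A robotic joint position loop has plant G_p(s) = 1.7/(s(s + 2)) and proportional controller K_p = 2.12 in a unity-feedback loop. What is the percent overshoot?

14.3%

From 1 + K_pG_p(s) = 0: s² + 2s + 3.604 = 0 ⇒ ω_n = 1.898, ζ = 0.5268.
%OS = 100·exp(−πζ/√(1−ζ²)) = 100·exp(−π·0.5268/√0.7225) = 14.3%.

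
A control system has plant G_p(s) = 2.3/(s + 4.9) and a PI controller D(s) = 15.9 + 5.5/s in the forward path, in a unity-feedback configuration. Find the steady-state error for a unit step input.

0

The open loop D(s)G_p(s) has a pole at the origin (type 1), so the static position error constant is infinite and e_ss = 1/(1+∞) = 0.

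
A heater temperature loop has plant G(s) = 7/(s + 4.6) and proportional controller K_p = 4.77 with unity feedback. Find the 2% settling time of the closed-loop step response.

T_s ≈ 0.105 s

Closed-loop transfer function: T(s) = K_p·G(s)/(1 + K_p·G(s)) = 33.39/(s + 4.6 + 33.39) = 33.39/(s + 37.99).
Time constant τ = 1/37.99 = 0.02632 s, so the 2% settling time is about 4τ = 0.105 s.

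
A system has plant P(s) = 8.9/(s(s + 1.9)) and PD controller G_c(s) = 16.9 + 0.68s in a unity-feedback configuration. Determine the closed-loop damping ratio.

ζ = 0.324

Forward path: (16.9 + 0.68s)·8.9/(s(s+1.9)). The closed-loop characteristic equation is s² + (1.9 + 8.9·0.68)s + 8.9·16.9 = 0.
That is s² + 7.952s + 150.4 = 0, so ω_n = 12.26 rad/s and ζ = 7.952/(2·12.26) = 0.3242.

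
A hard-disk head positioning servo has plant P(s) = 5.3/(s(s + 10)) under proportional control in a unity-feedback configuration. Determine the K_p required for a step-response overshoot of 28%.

From %OS = 100·exp(−πζ/√(1−ζ²)) = 28%, ζ = −ln(0.28)/√(π²+ln²(0.28)) = 0.3755.
Characteristic equation s² + 10s + 5.3K_p = 0 gives ζ = 10/(2√(5.3K_p)).
Setting ζ = 0.3755: √(5.3K_p) = 10/(2·0.3755) = 13.31, so K_p = 177.3/5.3 = 33.4.

K_p = 33.4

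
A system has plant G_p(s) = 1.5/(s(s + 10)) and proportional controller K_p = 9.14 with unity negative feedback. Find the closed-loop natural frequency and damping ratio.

The closed-loop denominator is s(s+10) + 9.14·1.5 = s² + 10s + 13.71.
Matching s² + 2ζω_n s + ω_n²: ω_n = √13.71 = 3.703 rad/s and 2ζω_n = 10, so ζ = 10/(2·3.703) = 1.35.

ω_n = 3.7 rad/s, ζ = 1.35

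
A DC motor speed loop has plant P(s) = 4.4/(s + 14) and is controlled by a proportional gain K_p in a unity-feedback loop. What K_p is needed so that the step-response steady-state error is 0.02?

K_p = 156

Steady-state error for a unit step on this type-0 loop is 1/(1 + K_p·P(0)).
P(0) = 0.3143. Require 1/(1 + K_p·0.3143) = 0.02, so 1 + 0.3143·K_p = 50.
K_p = (50 − 1)/0.3143 = 156.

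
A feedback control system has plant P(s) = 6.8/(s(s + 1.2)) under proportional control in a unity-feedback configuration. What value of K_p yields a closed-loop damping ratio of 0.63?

K_p = 0.133

Closed-loop characteristic equation: s² + 1.2s + K_p·6.8 = 0.
So ω_n = √(6.8K_p) and 2ζω_n = 1.2, giving ζ = 1.2/(2√(6.8K_p)).
Setting ζ = 0.63: √(6.8K_p) = 1.2/(2·0.63) = 0.9524, so K_p = 0.907/6.8 = 0.133.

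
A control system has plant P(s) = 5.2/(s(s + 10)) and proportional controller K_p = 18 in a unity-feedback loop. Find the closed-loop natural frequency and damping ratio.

1 + K_p·P(s) = 0 gives s² + 10s + 93.6 = 0.
Matching s² + 2ζω_n s + ω_n²: ω_n = √93.6 = 9.675 rad/s and 2ζω_n = 10, so ζ = 10/(2·9.675) = 0.517.

ω_n = 9.67 rad/s, ζ = 0.517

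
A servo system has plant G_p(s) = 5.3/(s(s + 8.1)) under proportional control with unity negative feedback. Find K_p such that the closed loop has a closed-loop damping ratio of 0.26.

Closed-loop characteristic equation: s² + 8.1s + K_p·5.3 = 0.
So ω_n = √(5.3K_p) and 2ζω_n = 8.1, giving ζ = 8.1/(2√(5.3K_p)).
Setting ζ = 0.26: √(5.3K_p) = 8.1/(2·0.26) = 15.58, so K_p = 242.6/5.3 = 45.8.

K_p = 45.8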